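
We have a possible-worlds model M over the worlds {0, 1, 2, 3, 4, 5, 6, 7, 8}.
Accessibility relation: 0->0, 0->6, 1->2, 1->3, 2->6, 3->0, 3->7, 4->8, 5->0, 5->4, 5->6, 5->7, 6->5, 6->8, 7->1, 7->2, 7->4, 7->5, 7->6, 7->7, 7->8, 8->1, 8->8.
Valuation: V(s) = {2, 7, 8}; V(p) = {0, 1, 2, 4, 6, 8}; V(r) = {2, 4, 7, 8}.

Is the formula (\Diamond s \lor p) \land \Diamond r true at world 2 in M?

No

At 2: \Diamond s \lor p is true, \Diamond r is false, so (\Diamond s \lor p) \land \Diamond r is false.
  At 2: \Diamond s is false, p is true, so \Diamond s \lor p is true.
    At 2: \Diamond s requires s at some successor in {6}.
      At 6: s is false.
    So \Diamond s is false at 2.
  At 2: \Diamond r requires r at some successor in {6}.
    At 6: r is false.
  So \Diamond r is false at 2.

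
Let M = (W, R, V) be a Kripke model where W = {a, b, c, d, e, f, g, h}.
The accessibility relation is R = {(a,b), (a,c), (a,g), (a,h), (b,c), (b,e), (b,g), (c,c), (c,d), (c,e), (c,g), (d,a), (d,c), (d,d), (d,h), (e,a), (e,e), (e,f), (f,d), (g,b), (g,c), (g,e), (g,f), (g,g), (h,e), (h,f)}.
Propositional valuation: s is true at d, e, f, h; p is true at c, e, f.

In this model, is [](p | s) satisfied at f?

At f: [](p | s) requires p | s at every successor {d}.
  At d: p | s is true.
So [](p | s) is true at f.

Yes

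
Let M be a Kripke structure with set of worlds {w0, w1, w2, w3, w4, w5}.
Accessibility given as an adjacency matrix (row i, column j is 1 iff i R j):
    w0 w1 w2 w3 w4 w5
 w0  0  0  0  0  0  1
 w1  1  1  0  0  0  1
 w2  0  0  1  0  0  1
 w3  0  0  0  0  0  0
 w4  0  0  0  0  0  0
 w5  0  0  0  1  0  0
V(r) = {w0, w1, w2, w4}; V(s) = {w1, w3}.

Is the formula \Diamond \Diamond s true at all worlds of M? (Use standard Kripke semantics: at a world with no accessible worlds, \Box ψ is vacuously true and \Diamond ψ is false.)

Let φ = \Diamond \Diamond s. Evaluate φ at each world:
  w0 (successors {w5}): φ is true.
  w1 (successors {w0, w1, w5}): φ is true.
  w2 (successors {w2, w5}): φ is true.
  w3 (successors ∅): φ is false.
  w4 (successors ∅): φ is false.
  w5 (successors {w3}): φ is false.
Detail at w3 (counterexample):
  At w3: no accessible worlds, so \Diamond \Diamond s is false.

No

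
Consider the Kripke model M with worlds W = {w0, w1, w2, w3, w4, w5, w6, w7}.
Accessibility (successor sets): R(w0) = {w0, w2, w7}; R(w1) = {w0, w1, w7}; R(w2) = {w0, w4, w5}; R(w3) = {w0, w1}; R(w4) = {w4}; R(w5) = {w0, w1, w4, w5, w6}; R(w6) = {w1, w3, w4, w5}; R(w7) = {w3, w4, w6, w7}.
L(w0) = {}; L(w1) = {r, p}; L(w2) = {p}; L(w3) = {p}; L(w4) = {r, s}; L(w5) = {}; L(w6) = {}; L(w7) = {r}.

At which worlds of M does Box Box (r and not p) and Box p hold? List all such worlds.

none

Recall that Box ψ holds at a world iff ψ holds at every accessible world, and Dia ψ holds iff ψ holds at some accessible world.
Let φ = Box Box (r and not p) and Box p. Evaluate φ at each world:
  w0 (successors {w0, w2, w7}): φ is false.
  w1 (successors {w0, w1, w7}): φ is false.
  w2 (successors {w0, w4, w5}): φ is false.
  w3 (successors {w0, w1}): φ is false.
  w4 (successors {w4}): φ is false.
  w5 (successors {w0, w1, w4, w5, w6}): φ is false.
  w6 (successors {w1, w3, w4, w5}): φ is false.
  w7 (successors {w3, w4, w6, w7}): φ is false.
For instance, at w2:
  At w2: Box Box (r and not p) is false, Box p is false, so Box Box (r and not p) and Box p is false.
    At w2: Box Box (r and not p) requires Box (r and not p) at every successor {w0, w4, w5}.
      Box (r and not p) fails at w0, so Box Box (r and not p) is false at w2.
    At w2: Box p requires p at every successor {w0, w4, w5}.
      p fails at w0, so Box p is false at w2.
Satisfying worlds: none.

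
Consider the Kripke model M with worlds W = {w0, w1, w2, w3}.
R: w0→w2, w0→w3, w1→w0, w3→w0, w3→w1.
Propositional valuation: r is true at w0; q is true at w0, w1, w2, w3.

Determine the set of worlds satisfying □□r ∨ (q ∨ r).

w0, w1, w2, w3

Let φ = □□r ∨ (q ∨ r). Evaluate φ at each world:
  w0 (successors {w2, w3}): φ is true.
  w1 (successors {w0}): φ is true.
  w2 (successors ∅): φ is true.
  w3 (successors {w0, w1}): φ is true.
For instance, at w3:
  At w3: □□r is false, q ∨ r is true, so □□r ∨ (q ∨ r) is true.
    At w3: □□r requires □r at every successor {w0, w1}.
      □r fails at w0, so □□r is false at w3.
Satisfying worlds: {w0, w1, w2, w3}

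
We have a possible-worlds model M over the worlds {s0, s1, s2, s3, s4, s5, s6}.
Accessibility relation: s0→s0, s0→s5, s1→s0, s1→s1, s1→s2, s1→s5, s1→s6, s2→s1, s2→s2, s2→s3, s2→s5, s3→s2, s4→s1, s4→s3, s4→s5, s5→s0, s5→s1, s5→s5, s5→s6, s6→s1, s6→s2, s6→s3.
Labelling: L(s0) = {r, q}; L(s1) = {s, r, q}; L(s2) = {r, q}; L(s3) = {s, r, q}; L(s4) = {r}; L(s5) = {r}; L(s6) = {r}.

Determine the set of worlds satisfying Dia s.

s1, s2, s4, s5, s6

Recall that Dia ψ holds at a world iff ψ holds at some accessible world.
Let φ = Dia s. Evaluate φ at each world:
  s0 (successors {s0, s5}): φ is false.
  s1 (successors {s0, s1, s2, s5, s6}): φ is true.
  s2 (successors {s1, s2, s3, s5}): φ is true.
  s3 (successors {s2}): φ is false.
  s4 (successors {s1, s3, s5}): φ is true.
  s5 (successors {s0, s1, s5, s6}): φ is true.
  s6 (successors {s1, s2, s3}): φ is true.
For instance, at s4:
  At s4: Dia s requires s at some successor in {s1, s3, s5}.
    s holds at s1, so Dia s is true at s4.
Satisfying worlds: {s1, s2, s4, s5, s6}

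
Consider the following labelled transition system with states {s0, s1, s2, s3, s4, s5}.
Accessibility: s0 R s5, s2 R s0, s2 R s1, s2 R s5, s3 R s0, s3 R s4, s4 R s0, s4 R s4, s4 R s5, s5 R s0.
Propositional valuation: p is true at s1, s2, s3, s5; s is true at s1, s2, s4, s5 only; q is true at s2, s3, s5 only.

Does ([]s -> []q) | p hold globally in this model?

Yes

Let φ = ([]s -> []q) | p. Evaluate φ at each world:
  s0 (successors {s5}): φ is true.
  s1 (successors ∅): φ is true.
  s2 (successors {s0, s1, s5}): φ is true.
  s3 (successors {s0, s4}): φ is true.
  s4 (successors {s0, s4, s5}): φ is true.
  s5 (successors {s0}): φ is true.
For instance, at s4:
  At s4: []s -> []q is true, p is false, so ([]s -> []q) | p is true.
    At s4: []s is false, []q is false, so []s -> []q is true.
      At s4: []s requires s at every successor {s0, s4, s5}.
        s fails at s0, so []s is false at s4.
      At s4: []q requires q at every successor {s0, s4, s5}.
        q fails at s0, so []q is false at s4.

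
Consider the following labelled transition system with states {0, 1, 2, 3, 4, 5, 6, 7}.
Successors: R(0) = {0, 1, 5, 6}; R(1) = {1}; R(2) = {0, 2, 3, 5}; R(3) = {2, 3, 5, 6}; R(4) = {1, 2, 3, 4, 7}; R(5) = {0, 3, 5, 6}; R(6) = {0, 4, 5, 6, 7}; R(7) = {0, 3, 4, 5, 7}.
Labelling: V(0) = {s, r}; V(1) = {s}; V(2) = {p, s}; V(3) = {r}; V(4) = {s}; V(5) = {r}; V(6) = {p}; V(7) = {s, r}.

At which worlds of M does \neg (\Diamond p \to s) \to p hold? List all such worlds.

Let φ = \neg (\Diamond p \to s) \to p. Evaluate φ at each world:
  0 (successors {0, 1, 5, 6}): φ is true.
  1 (successors {1}): φ is true.
  2 (successors {0, 2, 3, 5}): φ is true.
  3 (successors {2, 3, 5, 6}): φ is false.
  4 (successors {1, 2, 3, 4, 7}): φ is true.
  5 (successors {0, 3, 5, 6}): φ is false.
  6 (successors {0, 4, 5, 6, 7}): φ is true.
  7 (successors {0, 3, 4, 5, 7}): φ is true.
For instance, at 7:
  At 7: \neg (\Diamond p \to s) is false, p is false, so \neg (\Diamond p \to s) \to p is true.
    At 7: \Diamond p \to s is true, so \neg (\Diamond p \to s) is false.
      At 7: \Diamond p is false, s is true, so \Diamond p \to s is true.
Satisfying worlds: {0, 1, 2, 4, 6, 7}

0, 1, 2, 4, 6, 7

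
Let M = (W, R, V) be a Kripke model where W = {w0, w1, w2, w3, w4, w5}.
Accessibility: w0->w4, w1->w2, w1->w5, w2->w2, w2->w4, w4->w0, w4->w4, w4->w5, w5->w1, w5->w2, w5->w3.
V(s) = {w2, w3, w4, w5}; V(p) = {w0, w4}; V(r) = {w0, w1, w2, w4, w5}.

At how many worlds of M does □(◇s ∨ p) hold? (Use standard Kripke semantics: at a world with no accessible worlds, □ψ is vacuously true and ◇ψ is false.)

5

Let φ = □(◇s ∨ p). Evaluate φ at each world:
  w0 (successors {w4}): φ is true.
  w1 (successors {w2, w5}): φ is true.
  w2 (successors {w2, w4}): φ is true.
  w3 (successors ∅): φ is true.
  w4 (successors {w0, w4, w5}): φ is true.
  w5 (successors {w1, w2, w3}): φ is false.
For instance, at w2:
  At w2: □(◇s ∨ p) requires ◇s ∨ p at every successor {w2, w4}.
      At w2: ◇s is true, p is false, so ◇s ∨ p is true.
      At w4: ◇s is true, p is true, so ◇s ∨ p is true.
  So □(◇s ∨ p) is true at w2.
Satisfying worlds: {w0, w1, w2, w3, w4}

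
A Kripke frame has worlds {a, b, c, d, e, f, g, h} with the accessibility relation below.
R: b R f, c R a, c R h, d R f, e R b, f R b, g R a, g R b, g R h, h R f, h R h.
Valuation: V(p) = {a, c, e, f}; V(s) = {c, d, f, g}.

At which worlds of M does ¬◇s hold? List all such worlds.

a, c, e, f, g

Let φ = ¬◇s. Evaluate φ at each world:
  a (successors ∅): φ is true.
  b (successors {f}): φ is false.
  c (successors {a, h}): φ is true.
  d (successors {f}): φ is false.
  e (successors {b}): φ is true.
  f (successors {b}): φ is true.
  g (successors {a, b, h}): φ is true.
  h (successors {f, h}): φ is false.
For instance, at c:
  At c: ◇s is false, so ¬◇s is true.
    At c: ◇s requires s at some successor in {a, h}.
      At a: s is false.
      At h: s is false.
    So ◇s is false at c.
Satisfying worlds: {a, c, e, f, g}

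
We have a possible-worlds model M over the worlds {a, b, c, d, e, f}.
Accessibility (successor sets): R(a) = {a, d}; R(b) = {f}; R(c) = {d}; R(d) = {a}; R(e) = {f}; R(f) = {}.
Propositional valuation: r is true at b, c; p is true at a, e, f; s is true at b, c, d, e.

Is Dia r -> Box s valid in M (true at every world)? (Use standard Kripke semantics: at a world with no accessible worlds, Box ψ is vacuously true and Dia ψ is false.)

Let φ = Dia r -> Box s. Evaluate φ at each world:
  a (successors {a, d}): φ is true.
  b (successors {f}): φ is true.
  c (successors {d}): φ is true.
  d (successors {a}): φ is true.
  e (successors {f}): φ is true.
  f (successors ∅): φ is true.
For instance, at a:
  At a: Dia r is false, Box s is false, so Dia r -> Box s is true.
    At a: Dia r requires r at some successor in {a, d}.
      At a: r is false.
      At d: r is false.
    So Dia r is false at a.
    At a: Box s requires s at every successor {a, d}.
      s fails at a, so Box s is false at a.

Yes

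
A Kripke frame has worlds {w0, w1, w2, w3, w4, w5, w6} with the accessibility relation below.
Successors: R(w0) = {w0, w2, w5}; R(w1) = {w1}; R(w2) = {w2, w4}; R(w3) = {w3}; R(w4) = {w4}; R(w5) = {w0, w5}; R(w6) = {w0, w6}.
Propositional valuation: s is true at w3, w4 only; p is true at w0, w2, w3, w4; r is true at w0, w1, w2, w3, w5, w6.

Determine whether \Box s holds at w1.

Recall that \Box ψ holds at a world iff ψ holds at every accessible world, and \Diamond ψ holds iff ψ holds at some accessible world.
At w1: \Box s requires s at every successor {w1}.
  s fails at w1, so \Box s is false at w1.

No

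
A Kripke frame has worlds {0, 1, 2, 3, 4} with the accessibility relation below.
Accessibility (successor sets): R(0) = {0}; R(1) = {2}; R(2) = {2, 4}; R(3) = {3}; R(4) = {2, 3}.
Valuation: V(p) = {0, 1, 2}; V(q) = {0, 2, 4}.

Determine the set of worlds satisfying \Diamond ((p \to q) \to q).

0, 1, 2, 4

Let φ = \Diamond ((p \to q) \to q). Evaluate φ at each world:
  0 (successors {0}): φ is true.
  1 (successors {2}): φ is true.
  2 (successors {2, 4}): φ is true.
  3 (successors {3}): φ is false.
  4 (successors {2, 3}): φ is true.
For instance, at 1:
  At 1: \Diamond ((p \to q) \to q) requires (p \to q) \to q at some successor in {2}.
    (p \to q) \to q holds at 2, so \Diamond ((p \to q) \to q) is true at 1.
Satisfying worlds: {0, 1, 2, 4}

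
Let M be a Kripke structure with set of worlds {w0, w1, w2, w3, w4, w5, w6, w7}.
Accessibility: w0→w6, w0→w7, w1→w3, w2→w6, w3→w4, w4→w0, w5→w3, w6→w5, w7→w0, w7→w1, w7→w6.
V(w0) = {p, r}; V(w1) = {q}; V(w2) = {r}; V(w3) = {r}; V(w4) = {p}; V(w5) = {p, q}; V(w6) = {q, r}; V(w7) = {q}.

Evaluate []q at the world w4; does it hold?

At w4: []q requires q at every successor {w0}.
  q fails at w0, so []q is false at w4.

No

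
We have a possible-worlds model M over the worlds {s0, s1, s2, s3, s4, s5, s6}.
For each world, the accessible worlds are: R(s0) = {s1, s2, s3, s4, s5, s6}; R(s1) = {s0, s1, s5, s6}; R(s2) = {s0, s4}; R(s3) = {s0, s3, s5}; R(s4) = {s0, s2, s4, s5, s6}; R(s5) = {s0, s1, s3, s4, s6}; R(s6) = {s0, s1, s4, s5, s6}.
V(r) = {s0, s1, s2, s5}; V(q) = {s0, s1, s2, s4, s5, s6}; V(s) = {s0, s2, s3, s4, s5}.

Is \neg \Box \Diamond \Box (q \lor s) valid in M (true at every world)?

No

Recall that \Box ψ holds at a world iff ψ holds at every accessible world, and \Diamond ψ holds iff ψ holds at some accessible world.
Let φ = \neg \Box \Diamond \Box (q \lor s). Evaluate φ at each world:
  s0 (successors {s1, s2, s3, s4, s5, s6}): φ is false.
  s1 (successors {s0, s1, s5, s6}): φ is false.
  s2 (successors {s0, s4}): φ is false.
  s3 (successors {s0, s3, s5}): φ is false.
  s4 (successors {s0, s2, s4, s5, s6}): φ is false.
  s5 (successors {s0, s1, s3, s4, s6}): φ is false.
  s6 (successors {s0, s1, s4, s5, s6}): φ is false.
Detail at s0 (counterexample):
  At s0: \Box \Diamond \Box (q \lor s) is true, so \neg \Box \Diamond \Box (q \lor s) is false.
    At s0: \Box \Diamond \Box (q \lor s) requires \Diamond \Box (q \lor s) at every successor {s1, s2, s3, s4, s5, s6}.
      At s1: \Diamond \Box (q \lor s) is true.
      At s2: \Diamond \Box (q \lor s) is true.
      At s3: \Diamond \Box (q \lor s) is true.
      At s4: \Diamond \Box (q \lor s) is true.
      At s5: \Diamond \Box (q \lor s) is true.
      At s6: \Diamond \Box (q \lor s) is true.
    So \Box \Diamond \Box (q \lor s) is true at s0.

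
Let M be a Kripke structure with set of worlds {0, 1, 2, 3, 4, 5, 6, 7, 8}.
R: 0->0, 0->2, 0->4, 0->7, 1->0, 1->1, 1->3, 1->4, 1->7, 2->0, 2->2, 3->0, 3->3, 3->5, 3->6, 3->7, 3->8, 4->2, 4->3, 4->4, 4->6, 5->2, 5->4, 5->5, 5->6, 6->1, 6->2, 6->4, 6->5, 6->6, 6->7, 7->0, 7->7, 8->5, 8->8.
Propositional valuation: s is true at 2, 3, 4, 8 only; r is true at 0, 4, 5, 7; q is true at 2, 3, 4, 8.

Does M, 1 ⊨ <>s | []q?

At 1: <>s is true, []q is false, so <>s | []q is true.
  At 1: <>s requires s at some successor in {0, 1, 3, 4, 7}.
    s holds at 3, so <>s is true at 1.
  At 1: []q requires q at every successor {0, 1, 3, 4, 7}.
    q fails at 0, so []q is false at 1.

Yes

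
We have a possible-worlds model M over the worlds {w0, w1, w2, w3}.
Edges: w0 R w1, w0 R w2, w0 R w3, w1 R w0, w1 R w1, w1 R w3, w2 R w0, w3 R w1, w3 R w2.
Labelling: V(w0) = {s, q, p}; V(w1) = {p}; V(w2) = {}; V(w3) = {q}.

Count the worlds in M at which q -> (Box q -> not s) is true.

Let φ = q -> (Box q -> not s). Evaluate φ at each world:
  w0 (successors {w1, w2, w3}): φ is true.
  w1 (successors {w0, w1, w3}): φ is true.
  w2 (successors {w0}): φ is true.
  w3 (successors {w1, w2}): φ is true.
For instance, at w1:
  At w1: q is false, Box q -> not s is true, so q -> (Box q -> not s) is true.
    At w1: Box q is false, not s is true, so Box q -> not s is true.
      At w1: Box q requires q at every successor {w0, w1, w3}.
        q fails at w1, so Box q is false at w1.
Satisfying worlds: {w0, w1, w2, w3}

4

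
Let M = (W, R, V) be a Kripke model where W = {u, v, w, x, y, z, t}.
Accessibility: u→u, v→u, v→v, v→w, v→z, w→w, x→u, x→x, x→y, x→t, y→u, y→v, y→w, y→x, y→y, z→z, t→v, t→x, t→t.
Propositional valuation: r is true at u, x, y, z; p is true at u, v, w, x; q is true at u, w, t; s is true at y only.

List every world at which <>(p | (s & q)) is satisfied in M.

Let φ = <>(p | (s & q)). Evaluate φ at each world:
  u (successors {u}): φ is true.
  v (successors {u, v, w, z}): φ is true.
  w (successors {w}): φ is true.
  x (successors {u, x, y, t}): φ is true.
  y (successors {u, v, w, x, y}): φ is true.
  z (successors {z}): φ is false.
  t (successors {v, x, t}): φ is true.
For instance, at z:
  At z: <>(p | (s & q)) requires p | (s & q) at some successor in {z}.
    At z: p | (s & q) is false.
  So <>(p | (s & q)) is false at z.
Satisfying worlds: {u, v, w, x, y, t}

u, v, w, x, y, t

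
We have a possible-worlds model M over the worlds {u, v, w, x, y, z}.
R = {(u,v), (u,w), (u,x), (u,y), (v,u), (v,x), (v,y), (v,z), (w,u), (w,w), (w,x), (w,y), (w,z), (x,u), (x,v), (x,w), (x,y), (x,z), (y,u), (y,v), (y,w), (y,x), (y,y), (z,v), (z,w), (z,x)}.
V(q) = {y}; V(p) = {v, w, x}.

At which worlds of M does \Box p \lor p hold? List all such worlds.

v, w, x, z

Let φ = \Box p \lor p. Evaluate φ at each world:
  u (successors {v, w, x, y}): φ is false.
  v (successors {u, x, y, z}): φ is true.
  w (successors {u, w, x, y, z}): φ is true.
  x (successors {u, v, w, y, z}): φ is true.
  y (successors {u, v, w, x, y}): φ is false.
  z (successors {v, w, x}): φ is true.
For instance, at w:
  At w: \Box p is false, p is true, so \Box p \lor p is true.
    At w: \Box p requires p at every successor {u, w, x, y, z}.
      p fails at u, so \Box p is false at w.
Satisfying worlds: {v, w, x, z}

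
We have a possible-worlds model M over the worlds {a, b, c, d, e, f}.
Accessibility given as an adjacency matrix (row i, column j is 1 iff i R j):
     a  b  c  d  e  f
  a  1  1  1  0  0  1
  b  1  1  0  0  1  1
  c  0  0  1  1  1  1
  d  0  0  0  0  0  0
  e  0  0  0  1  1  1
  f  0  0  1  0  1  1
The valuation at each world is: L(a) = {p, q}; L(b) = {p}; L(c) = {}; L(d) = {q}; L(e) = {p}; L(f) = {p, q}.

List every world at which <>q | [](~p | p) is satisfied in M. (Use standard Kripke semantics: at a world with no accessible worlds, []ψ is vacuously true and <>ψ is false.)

Let φ = <>q | [](~p | p). Evaluate φ at each world:
  a (successors {a, b, c, f}): φ is true.
  b (successors {a, b, e, f}): φ is true.
  c (successors {c, d, e, f}): φ is true.
  d (successors ∅): φ is true.
  e (successors {d, e, f}): φ is true.
  f (successors {c, e, f}): φ is true.
For instance, at b:
  At b: <>q is true, [](~p | p) is true, so <>q | [](~p | p) is true.
    At b: <>q requires q at some successor in {a, b, e, f}.
      q holds at a, so <>q is true at b.
    At b: [](~p | p) requires ~p | p at every successor {a, b, e, f}.
      At a: ~p | p is true.
      At b: ~p | p is true.
      At e: ~p | p is true.
      At f: ~p | p is true.
    So [](~p | p) is true at b.
Satisfying worlds: {a, b, c, d, e, f}

a, b, c, d, e, f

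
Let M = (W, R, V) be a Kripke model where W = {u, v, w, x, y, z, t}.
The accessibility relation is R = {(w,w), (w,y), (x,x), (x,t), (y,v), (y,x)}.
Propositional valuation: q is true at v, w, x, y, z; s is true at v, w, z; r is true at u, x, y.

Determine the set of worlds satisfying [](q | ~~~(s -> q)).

Let φ = [](q | ~~~(s -> q)). Evaluate φ at each world:
  u (successors ∅): φ is true.
  v (successors ∅): φ is true.
  w (successors {w, y}): φ is true.
  x (successors {x, t}): φ is false.
  y (successors {v, x}): φ is true.
  z (successors ∅): φ is true.
  t (successors ∅): φ is true.
For instance, at w:
  At w: [](q | ~~~(s -> q)) requires q | ~~~(s -> q) at every successor {w, y}.
    At w: q | ~~~(s -> q) is true.
    At y: q | ~~~(s -> q) is true.
  So [](q | ~~~(s -> q)) is true at w.
Satisfying worlds: {u, v, w, y, z, t}

u, v, w, y, z, t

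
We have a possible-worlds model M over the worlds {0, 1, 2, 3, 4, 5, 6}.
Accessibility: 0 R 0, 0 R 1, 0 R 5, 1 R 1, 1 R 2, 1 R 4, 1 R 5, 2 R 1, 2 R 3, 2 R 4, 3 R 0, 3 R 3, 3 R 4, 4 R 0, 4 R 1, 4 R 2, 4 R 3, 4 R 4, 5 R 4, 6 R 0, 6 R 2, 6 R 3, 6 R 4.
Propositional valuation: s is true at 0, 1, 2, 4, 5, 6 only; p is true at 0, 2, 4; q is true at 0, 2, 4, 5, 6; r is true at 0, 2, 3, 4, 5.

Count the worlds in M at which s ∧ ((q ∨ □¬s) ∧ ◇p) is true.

Recall that □ψ holds at a world iff ψ holds at every accessible world, and ◇ψ holds iff ψ holds at some accessible world.
Let φ = s ∧ ((q ∨ □¬s) ∧ ◇p). Evaluate φ at each world:
  0 (successors {0, 1, 5}): φ is true.
  1 (successors {1, 2, 4, 5}): φ is false.
  2 (successors {1, 3, 4}): φ is true.
  3 (successors {0, 3, 4}): φ is false.
  4 (successors {0, 1, 2, 3, 4}): φ is true.
  5 (successors {4}): φ is true.
  6 (successors {0, 2, 3, 4}): φ is true.
For instance, at 3:
  At 3: s is false, (q ∨ □¬s) ∧ ◇p is false, so s ∧ ((q ∨ □¬s) ∧ ◇p) is false.
    At 3: q ∨ □¬s is false, ◇p is true, so (q ∨ □¬s) ∧ ◇p is false.
      At 3: q is false, □¬s is false, so q ∨ □¬s is false.
      At 3: ◇p requires p at some successor in {0, 3, 4}.
        p holds at 0, so ◇p is true at 3.
Satisfying worlds: {0, 2, 4, 5, 6}

5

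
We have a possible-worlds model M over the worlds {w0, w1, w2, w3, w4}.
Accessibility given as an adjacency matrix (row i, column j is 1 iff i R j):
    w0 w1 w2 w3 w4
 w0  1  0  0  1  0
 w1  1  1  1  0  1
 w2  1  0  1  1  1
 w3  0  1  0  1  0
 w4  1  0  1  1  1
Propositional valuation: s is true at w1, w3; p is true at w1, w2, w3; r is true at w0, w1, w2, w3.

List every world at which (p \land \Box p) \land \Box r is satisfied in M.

w3

Let φ = (p \land \Box p) \land \Box r. Evaluate φ at each world:
  w0 (successors {w0, w3}): φ is false.
  w1 (successors {w0, w1, w2, w4}): φ is false.
  w2 (successors {w0, w2, w3, w4}): φ is false.
  w3 (successors {w1, w3}): φ is true.
  w4 (successors {w0, w2, w3, w4}): φ is false.
For instance, at w1:
  At w1: p \land \Box p is false, \Box r is false, so (p \land \Box p) \land \Box r is false.
    At w1: p is true, \Box p is false, so p \land \Box p is false.
      At w1: \Box p requires p at every successor {w0, w1, w2, w4}.
        p fails at w0, so \Box p is false at w1.
    At w1: \Box r requires r at every successor {w0, w1, w2, w4}.
      r fails at w4, so \Box r is false at w1.
Satisfying worlds: {w3}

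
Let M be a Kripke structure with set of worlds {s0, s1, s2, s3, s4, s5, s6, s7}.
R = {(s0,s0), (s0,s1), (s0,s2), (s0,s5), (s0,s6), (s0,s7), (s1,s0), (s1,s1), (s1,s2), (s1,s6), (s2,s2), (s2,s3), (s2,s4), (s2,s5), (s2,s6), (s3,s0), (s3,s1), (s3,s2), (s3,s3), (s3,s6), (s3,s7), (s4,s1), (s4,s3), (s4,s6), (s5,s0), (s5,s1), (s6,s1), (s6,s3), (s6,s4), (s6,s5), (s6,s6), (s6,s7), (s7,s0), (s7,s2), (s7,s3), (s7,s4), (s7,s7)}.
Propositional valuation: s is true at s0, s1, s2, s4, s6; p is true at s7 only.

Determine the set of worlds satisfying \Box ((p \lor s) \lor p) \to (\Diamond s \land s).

s0, s1, s2, s3, s4, s6, s7

Recall that \Box ψ holds at a world iff ψ holds at every accessible world, and \Diamond ψ holds iff ψ holds at some accessible world.
Let φ = \Box ((p \lor s) \lor p) \to (\Diamond s \land s). Evaluate φ at each world:
  s0 (successors {s0, s1, s2, s5, s6, s7}): φ is true.
  s1 (successors {s0, s1, s2, s6}): φ is true.
  s2 (successors {s2, s3, s4, s5, s6}): φ is true.
  s3 (successors {s0, s1, s2, s3, s6, s7}): φ is true.
  s4 (successors {s1, s3, s6}): φ is true.
  s5 (successors {s0, s1}): φ is false.
  s6 (successors {s1, s3, s4, s5, s6, s7}): φ is true.
  s7 (successors {s0, s2, s3, s4, s7}): φ is true.
For instance, at s3:
  At s3: \Box ((p \lor s) \lor p) is false, \Diamond s \land s is false, so \Box ((p \lor s) \lor p) \to (\Diamond s \land s) is true.
    At s3: \Box ((p \lor s) \lor p) requires (p \lor s) \lor p at every successor {s0, s1, s2, s3, s6, s7}.
      (p \lor s) \lor p fails at s3, so \Box ((p \lor s) \lor p) is false at s3.
    At s3: \Diamond s is true, s is false, so \Diamond s \land s is false.
      At s3: \Diamond s requires s at some successor in {s0, s1, s2, s3, s6, s7}.
        s holds at s0, so \Diamond s is true at s3.
Satisfying worlds: {s0, s1, s2, s3, s4, s6, s7}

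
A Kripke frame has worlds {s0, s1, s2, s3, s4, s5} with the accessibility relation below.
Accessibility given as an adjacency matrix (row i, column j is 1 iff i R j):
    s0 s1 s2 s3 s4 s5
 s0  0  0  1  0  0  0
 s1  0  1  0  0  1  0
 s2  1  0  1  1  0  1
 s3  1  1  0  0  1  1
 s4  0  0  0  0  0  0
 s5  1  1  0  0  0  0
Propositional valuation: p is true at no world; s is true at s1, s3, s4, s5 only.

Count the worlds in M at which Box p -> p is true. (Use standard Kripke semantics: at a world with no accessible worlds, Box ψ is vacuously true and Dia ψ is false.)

5

Let φ = Box p -> p. Evaluate φ at each world:
  s0 (successors {s2}): φ is true.
  s1 (successors {s1, s4}): φ is true.
  s2 (successors {s0, s2, s3, s5}): φ is true.
  s3 (successors {s0, s1, s4, s5}): φ is true.
  s4 (successors ∅): φ is false.
  s5 (successors {s0, s1}): φ is true.
For instance, at s3:
  At s3: Box p is false, p is false, so Box p -> p is true.
    At s3: Box p requires p at every successor {s0, s1, s4, s5}.
      p fails at s0, so Box p is false at s3.
Satisfying worlds: {s0, s1, s2, s3, s5}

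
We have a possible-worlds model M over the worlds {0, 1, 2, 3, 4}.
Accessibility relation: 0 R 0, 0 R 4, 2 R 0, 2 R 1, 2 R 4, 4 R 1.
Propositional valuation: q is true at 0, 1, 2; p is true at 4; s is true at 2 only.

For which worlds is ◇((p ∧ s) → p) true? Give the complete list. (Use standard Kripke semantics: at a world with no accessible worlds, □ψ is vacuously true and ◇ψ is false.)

0, 2, 4

Let φ = ◇((p ∧ s) → p). Evaluate φ at each world:
  0 (successors {0, 4}): φ is true.
  1 (successors ∅): φ is false.
  2 (successors {0, 1, 4}): φ is true.
  3 (successors ∅): φ is false.
  4 (successors {1}): φ is true.
For instance, at 2:
  At 2: ◇((p ∧ s) → p) requires (p ∧ s) → p at some successor in {0, 1, 4}.
    (p ∧ s) → p holds at 0, so ◇((p ∧ s) → p) is true at 2.
Satisfying worlds: {0, 2, 4}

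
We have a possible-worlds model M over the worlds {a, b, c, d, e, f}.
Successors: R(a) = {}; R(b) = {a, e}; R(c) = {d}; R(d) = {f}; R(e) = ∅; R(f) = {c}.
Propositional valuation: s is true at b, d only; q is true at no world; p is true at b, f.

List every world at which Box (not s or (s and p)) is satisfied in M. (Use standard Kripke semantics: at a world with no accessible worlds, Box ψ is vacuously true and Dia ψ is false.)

a, b, d, e, f

Let φ = Box (not s or (s and p)). Evaluate φ at each world:
  a (successors ∅): φ is true.
  b (successors {a, e}): φ is true.
  c (successors {d}): φ is false.
  d (successors {f}): φ is true.
  e (successors ∅): φ is true.
  f (successors {c}): φ is true.
For instance, at f:
  At f: Box (not s or (s and p)) requires not s or (s and p) at every successor {c}.
    At c: not s or (s and p) is true.
  So Box (not s or (s and p)) is true at f.
Satisfying worlds: {a, b, d, e, f}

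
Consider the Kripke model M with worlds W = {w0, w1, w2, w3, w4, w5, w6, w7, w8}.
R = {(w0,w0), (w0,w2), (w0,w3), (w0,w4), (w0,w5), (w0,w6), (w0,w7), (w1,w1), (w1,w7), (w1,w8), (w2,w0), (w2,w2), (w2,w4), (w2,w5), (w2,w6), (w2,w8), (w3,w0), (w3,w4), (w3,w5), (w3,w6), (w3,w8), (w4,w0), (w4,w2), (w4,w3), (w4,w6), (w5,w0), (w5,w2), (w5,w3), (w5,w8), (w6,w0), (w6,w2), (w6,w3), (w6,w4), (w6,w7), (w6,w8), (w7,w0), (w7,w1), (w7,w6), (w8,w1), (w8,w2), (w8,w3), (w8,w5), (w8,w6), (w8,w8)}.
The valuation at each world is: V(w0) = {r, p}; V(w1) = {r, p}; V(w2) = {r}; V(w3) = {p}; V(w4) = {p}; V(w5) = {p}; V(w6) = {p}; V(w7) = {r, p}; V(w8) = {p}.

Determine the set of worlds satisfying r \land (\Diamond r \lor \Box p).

Let φ = r \land (\Diamond r \lor \Box p). Evaluate φ at each world:
  w0 (successors {w0, w2, w3, w4, w5, w6, w7}): φ is true.
  w1 (successors {w1, w7, w8}): φ is true.
  w2 (successors {w0, w2, w4, w5, w6, w8}): φ is true.
  w3 (successors {w0, w4, w5, w6, w8}): φ is false.
  w4 (successors {w0, w2, w3, w6}): φ is false.
  w5 (successors {w0, w2, w3, w8}): φ is false.
  w6 (successors {w0, w2, w3, w4, w7, w8}): φ is false.
  w7 (successors {w0, w1, w6}): φ is true.
  w8 (successors {w1, w2, w3, w5, w6, w8}): φ is false.
For instance, at w6:
  At w6: r is false, \Diamond r \lor \Box p is true, so r \land (\Diamond r \lor \Box p) is false.
    At w6: \Diamond r is true, \Box p is false, so \Diamond r \lor \Box p is true.
      At w6: \Diamond r requires r at some successor in {w0, w2, w3, w4, w7, w8}.
        r holds at w0, so \Diamond r is true at w6.
      At w6: \Box p requires p at every successor {w0, w2, w3, w4, w7, w8}.
        p fails at w2, so \Box p is false at w6.
Satisfying worlds: {w0, w1, w2, w7}

w0, w1, w2, w7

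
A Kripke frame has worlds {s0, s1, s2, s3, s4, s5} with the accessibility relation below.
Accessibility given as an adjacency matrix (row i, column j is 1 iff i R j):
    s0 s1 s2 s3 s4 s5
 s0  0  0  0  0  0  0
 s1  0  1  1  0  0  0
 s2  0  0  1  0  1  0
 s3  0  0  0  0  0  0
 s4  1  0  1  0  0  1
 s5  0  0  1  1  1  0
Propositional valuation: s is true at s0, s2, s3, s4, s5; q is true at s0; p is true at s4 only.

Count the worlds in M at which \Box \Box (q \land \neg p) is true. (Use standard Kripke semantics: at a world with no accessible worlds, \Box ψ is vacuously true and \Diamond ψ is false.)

2

Let φ = \Box \Box (q \land \neg p). Evaluate φ at each world:
  s0 (successors ∅): φ is true.
  s1 (successors {s1, s2}): φ is false.
  s2 (successors {s2, s4}): φ is false.
  s3 (successors ∅): φ is true.
  s4 (successors {s0, s2, s5}): φ is false.
  s5 (successors {s2, s3, s4}): φ is false.
For instance, at s4:
  At s4: \Box \Box (q \land \neg p) requires \Box (q \land \neg p) at every successor {s0, s2, s5}.
    \Box (q \land \neg p) fails at s2, so \Box \Box (q \land \neg p) is false at s4.
      At s2: \Box (q \land \neg p) requires q \land \neg p at every successor {s2, s4}.
        q \land \neg p fails at s2, so \Box (q \land \neg p) is false at s2.
Satisfying worlds: {s0, s3}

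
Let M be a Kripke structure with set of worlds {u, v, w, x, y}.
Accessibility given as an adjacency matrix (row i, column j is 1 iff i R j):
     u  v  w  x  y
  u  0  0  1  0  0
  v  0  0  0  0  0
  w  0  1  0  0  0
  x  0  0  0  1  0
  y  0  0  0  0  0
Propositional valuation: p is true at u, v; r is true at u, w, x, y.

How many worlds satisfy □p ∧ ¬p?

Let φ = □p ∧ ¬p. Evaluate φ at each world:
  u (successors {w}): φ is false.
  v (successors ∅): φ is false.
  w (successors {v}): φ is true.
  x (successors {x}): φ is false.
  y (successors ∅): φ is true.
For instance, at u:
  At u: □p is false, ¬p is false, so □p ∧ ¬p is false.
    At u: □p requires p at every successor {w}.
      p fails at w, so □p is false at u.
Satisfying worlds: {w, y}

2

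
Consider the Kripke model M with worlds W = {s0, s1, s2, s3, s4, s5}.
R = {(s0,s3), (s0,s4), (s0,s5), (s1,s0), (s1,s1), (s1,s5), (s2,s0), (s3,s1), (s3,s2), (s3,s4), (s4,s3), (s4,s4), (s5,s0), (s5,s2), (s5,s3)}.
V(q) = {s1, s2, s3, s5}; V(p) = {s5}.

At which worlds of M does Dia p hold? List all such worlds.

s0, s1

Let φ = Dia p. Evaluate φ at each world:
  s0 (successors {s3, s4, s5}): φ is true.
  s1 (successors {s0, s1, s5}): φ is true.
  s2 (successors {s0}): φ is false.
  s3 (successors {s1, s2, s4}): φ is false.
  s4 (successors {s3, s4}): φ is false.
  s5 (successors {s0, s2, s3}): φ is false.
For instance, at s3:
  At s3: Dia p requires p at some successor in {s1, s2, s4}.
    At s1: p is false.
    At s2: p is false.
    At s4: p is false.
  So Dia p is false at s3.
Satisfying worlds: {s0, s1}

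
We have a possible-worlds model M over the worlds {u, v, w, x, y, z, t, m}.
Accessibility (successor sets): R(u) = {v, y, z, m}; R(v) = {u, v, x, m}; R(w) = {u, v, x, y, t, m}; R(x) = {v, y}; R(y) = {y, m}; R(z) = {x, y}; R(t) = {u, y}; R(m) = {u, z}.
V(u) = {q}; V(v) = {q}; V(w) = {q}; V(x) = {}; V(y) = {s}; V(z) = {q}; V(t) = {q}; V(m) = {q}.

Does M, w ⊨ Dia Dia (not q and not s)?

Yes

Recall that Dia ψ holds at a world iff ψ holds at some accessible world.
At w: Dia Dia (not q and not s) requires Dia (not q and not s) at some successor in {u, v, x, y, t, m}.
  Dia (not q and not s) holds at v, so Dia Dia (not q and not s) is true at w.
    At v: Dia (not q and not s) requires not q and not s at some successor in {u, v, x, m}.
      not q and not s holds at x, so Dia (not q and not s) is true at v.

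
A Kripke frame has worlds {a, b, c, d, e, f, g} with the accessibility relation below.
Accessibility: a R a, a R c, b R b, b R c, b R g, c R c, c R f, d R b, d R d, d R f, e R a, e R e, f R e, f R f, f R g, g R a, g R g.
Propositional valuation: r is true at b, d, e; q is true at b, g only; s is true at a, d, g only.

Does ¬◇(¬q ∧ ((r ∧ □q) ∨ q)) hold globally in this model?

Let φ = ¬◇(¬q ∧ ((r ∧ □q) ∨ q)). Evaluate φ at each world:
  a (successors {a, c}): φ is true.
  b (successors {b, c, g}): φ is true.
  c (successors {c, f}): φ is true.
  d (successors {b, d, f}): φ is true.
  e (successors {a, e}): φ is true.
  f (successors {e, f, g}): φ is true.
  g (successors {a, g}): φ is true.
For instance, at a:
  At a: ◇(¬q ∧ ((r ∧ □q) ∨ q)) is false, so ¬◇(¬q ∧ ((r ∧ □q) ∨ q)) is true.
    At a: ◇(¬q ∧ ((r ∧ □q) ∨ q)) requires ¬q ∧ ((r ∧ □q) ∨ q) at some successor in {a, c}.
      At a: ¬q ∧ ((r ∧ □q) ∨ q) is false.
      At c: ¬q ∧ ((r ∧ □q) ∨ q) is false.
    So ◇(¬q ∧ ((r ∧ □q) ∨ q)) is false at a.

Yes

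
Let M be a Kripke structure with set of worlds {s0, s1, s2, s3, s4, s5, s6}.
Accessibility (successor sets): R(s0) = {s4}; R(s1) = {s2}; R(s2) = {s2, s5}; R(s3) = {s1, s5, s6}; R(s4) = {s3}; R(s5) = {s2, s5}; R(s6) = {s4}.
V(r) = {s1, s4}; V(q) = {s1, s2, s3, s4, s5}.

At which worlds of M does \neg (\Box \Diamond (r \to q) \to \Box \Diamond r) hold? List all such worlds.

s0, s1, s2, s3, s5, s6

Let φ = \neg (\Box \Diamond (r \to q) \to \Box \Diamond r). Evaluate φ at each world:
  s0 (successors {s4}): φ is true.
  s1 (successors {s2}): φ is true.
  s2 (successors {s2, s5}): φ is true.
  s3 (successors {s1, s5, s6}): φ is true.
  s4 (successors {s3}): φ is false.
  s5 (successors {s2, s5}): φ is true.
  s6 (successors {s4}): φ is true.
For instance, at s0:
  At s0: \Box \Diamond (r \to q) \to \Box \Diamond r is false, so \neg (\Box \Diamond (r \to q) \to \Box \Diamond r) is true.
    At s0: \Box \Diamond (r \to q) is true, \Box \Diamond r is false, so \Box \Diamond (r \to q) \to \Box \Diamond r is false.
      At s0: \Box \Diamond (r \to q) requires \Diamond (r \to q) at every successor {s4}.
        At s4: \Diamond (r \to q) is true.
      So \Box \Diamond (r \to q) is true at s0.
      At s0: \Box \Diamond r requires \Diamond r at every successor {s4}.
        \Diamond r fails at s4, so \Box \Diamond r is false at s0.
Satisfying worlds: {s0, s1, s2, s3, s5, s6}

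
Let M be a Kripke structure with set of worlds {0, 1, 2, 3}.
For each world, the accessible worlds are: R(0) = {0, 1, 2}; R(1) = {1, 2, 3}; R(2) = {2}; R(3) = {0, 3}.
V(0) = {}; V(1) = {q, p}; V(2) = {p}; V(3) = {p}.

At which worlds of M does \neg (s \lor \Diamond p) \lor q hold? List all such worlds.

1

Let φ = \neg (s \lor \Diamond p) \lor q. Evaluate φ at each world:
  0 (successors {0, 1, 2}): φ is false.
  1 (successors {1, 2, 3}): φ is true.
  2 (successors {2}): φ is false.
  3 (successors {0, 3}): φ is false.
For instance, at 2:
  At 2: \neg (s \lor \Diamond p) is false, q is false, so \neg (s \lor \Diamond p) \lor q is false.
    At 2: s \lor \Diamond p is true, so \neg (s \lor \Diamond p) is false.
      At 2: s is false, \Diamond p is true, so s \lor \Diamond p is true.
Satisfying worlds: {1}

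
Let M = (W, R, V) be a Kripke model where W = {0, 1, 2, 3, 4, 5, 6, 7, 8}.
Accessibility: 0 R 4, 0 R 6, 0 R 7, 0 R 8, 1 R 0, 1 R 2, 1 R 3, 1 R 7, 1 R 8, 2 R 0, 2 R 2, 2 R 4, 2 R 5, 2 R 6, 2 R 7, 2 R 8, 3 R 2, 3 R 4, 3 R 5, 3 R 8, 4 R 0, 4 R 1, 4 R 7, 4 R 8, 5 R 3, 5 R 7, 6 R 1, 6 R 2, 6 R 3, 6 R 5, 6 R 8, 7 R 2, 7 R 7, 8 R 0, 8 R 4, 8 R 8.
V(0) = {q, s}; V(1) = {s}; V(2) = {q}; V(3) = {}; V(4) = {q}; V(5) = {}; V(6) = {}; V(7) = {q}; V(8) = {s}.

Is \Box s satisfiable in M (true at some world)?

No

Recall that \Box ψ holds at a world iff ψ holds at every accessible world, and \Diamond ψ holds iff ψ holds at some accessible world.
Let φ = \Box s. Evaluate φ at each world:
  0 (successors {4, 6, 7, 8}): φ is false.
  1 (successors {0, 2, 3, 7, 8}): φ is false.
  2 (successors {0, 2, 4, 5, 6, 7, 8}): φ is false.
  3 (successors {2, 4, 5, 8}): φ is false.
  4 (successors {0, 1, 7, 8}): φ is false.
  5 (successors {3, 7}): φ is false.
  6 (successors {1, 2, 3, 5, 8}): φ is false.
  7 (successors {2, 7}): φ is false.
  8 (successors {0, 4, 8}): φ is false.
For instance, at 7:
  At 7: \Box s requires s at every successor {2, 7}.
    s fails at 2, so \Box s is false at 7.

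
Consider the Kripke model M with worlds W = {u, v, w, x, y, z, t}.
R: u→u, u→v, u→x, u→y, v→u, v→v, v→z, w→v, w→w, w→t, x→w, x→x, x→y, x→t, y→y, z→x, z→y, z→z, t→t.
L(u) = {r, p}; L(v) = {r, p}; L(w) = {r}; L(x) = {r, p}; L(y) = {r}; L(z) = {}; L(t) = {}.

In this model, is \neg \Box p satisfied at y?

Yes

Recall that \Box ψ holds at a world iff ψ holds at every accessible world, and \Diamond ψ holds iff ψ holds at some accessible world.
At y: \Box p is false, so \neg \Box p is true.
  At y: \Box p requires p at every successor {y}.
    p fails at y, so \Box p is false at y.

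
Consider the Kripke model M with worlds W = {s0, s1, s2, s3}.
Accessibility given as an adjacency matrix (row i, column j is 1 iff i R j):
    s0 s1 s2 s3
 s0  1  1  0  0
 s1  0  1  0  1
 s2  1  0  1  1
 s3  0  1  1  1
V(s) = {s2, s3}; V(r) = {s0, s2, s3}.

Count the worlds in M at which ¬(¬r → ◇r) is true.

Recall that ◇ψ holds at a world iff ψ holds at some accessible world.
Let φ = ¬(¬r → ◇r). Evaluate φ at each world:
  s0 (successors {s0, s1}): φ is false.
  s1 (successors {s1, s3}): φ is false.
  s2 (successors {s0, s2, s3}): φ is false.
  s3 (successors {s1, s2, s3}): φ is false.
For instance, at s1:
  At s1: ¬r → ◇r is true, so ¬(¬r → ◇r) is false.
    At s1: ¬r is true, ◇r is true, so ¬r → ◇r is true.
      At s1: ◇r requires r at some successor in {s1, s3}.
        r holds at s3, so ◇r is true at s1.
Satisfying worlds: none.

0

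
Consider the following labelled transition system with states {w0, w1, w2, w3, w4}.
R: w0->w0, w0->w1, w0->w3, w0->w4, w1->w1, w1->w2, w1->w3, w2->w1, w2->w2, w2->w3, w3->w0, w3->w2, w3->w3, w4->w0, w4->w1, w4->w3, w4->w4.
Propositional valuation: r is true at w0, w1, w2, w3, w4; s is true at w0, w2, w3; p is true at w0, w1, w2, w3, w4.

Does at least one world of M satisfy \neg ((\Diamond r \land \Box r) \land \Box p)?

Let φ = \neg ((\Diamond r \land \Box r) \land \Box p). Evaluate φ at each world:
  w0 (successors {w0, w1, w3, w4}): φ is false.
  w1 (successors {w1, w2, w3}): φ is false.
  w2 (successors {w1, w2, w3}): φ is false.
  w3 (successors {w0, w2, w3}): φ is false.
  w4 (successors {w0, w1, w3, w4}): φ is false.
For instance, at w1:
  At w1: (\Diamond r \land \Box r) \land \Box p is true, so \neg ((\Diamond r \land \Box r) \land \Box p) is false.
    At w1: \Diamond r \land \Box r is true, \Box p is true, so (\Diamond r \land \Box r) \land \Box p is true.
      At w1: \Diamond r is true, \Box r is true, so \Diamond r \land \Box r is true.
      At w1: \Box p requires p at every successor {w1, w2, w3}.
        At w1: p is true.
        At w2: p is true.
        At w3: p is true.
      So \Box p is true at w1.

No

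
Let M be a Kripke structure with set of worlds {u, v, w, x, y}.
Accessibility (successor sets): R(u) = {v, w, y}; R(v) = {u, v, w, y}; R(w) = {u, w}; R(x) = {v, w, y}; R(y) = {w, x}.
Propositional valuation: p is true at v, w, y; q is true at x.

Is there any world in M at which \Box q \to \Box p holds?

Yes

Let φ = \Box q \to \Box p. Evaluate φ at each world:
  u (successors {v, w, y}): φ is true.
  v (successors {u, v, w, y}): φ is true.
  w (successors {u, w}): φ is true.
  x (successors {v, w, y}): φ is true.
  y (successors {w, x}): φ is true.
Detail at u (witness):
  At u: \Box q is false, \Box p is true, so \Box q \to \Box p is true.
    At u: \Box q requires q at every successor {v, w, y}.
      q fails at v, so \Box q is false at u.
    At u: \Box p requires p at every successor {v, w, y}.
      At v: p is true.
      At w: p is true.
      At y: p is true.
    So \Box p is true at u.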